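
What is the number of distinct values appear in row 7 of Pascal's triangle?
4

Explanation: Row 7 has entries C(7,0)..C(7,7); by symmetry C(7,k)=C(7,7-k), giving 4 distinct values.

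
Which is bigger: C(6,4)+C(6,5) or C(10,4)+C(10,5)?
C(10,4)+C(10,5)
First=21, Second=462.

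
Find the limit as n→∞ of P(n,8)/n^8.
1

Explanation: P(n,8) = n(n-1)···(n-7) ≈ n^8 for large n. Limit = 1.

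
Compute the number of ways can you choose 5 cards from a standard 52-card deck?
2,598,960

Reasoning: C(52,5) = 2,598,960.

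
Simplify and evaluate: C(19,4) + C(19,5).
15,504

Working:
By Pascal's identity: C(20,5) = 15,504.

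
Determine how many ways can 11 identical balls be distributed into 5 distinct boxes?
1,365

Working:
C(11+5-1, 5-1) = C(15, 4) = 1,365.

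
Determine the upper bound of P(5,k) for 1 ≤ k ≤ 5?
120

P(5,k) increases in k, so maximum at k = 5: 5! = 120.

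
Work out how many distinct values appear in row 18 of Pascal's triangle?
Row 18 has entries C(18,0)..C(18,18); by symmetry C(18,k)=C(18,18-k), giving 10 distinct values.
Final answer: 10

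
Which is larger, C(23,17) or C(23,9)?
C(23,9)
C(23,17)=100,947, C(23,9)=817,190.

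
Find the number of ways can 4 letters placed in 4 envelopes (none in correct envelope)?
Using D(n) = (n-1)[D(n-1) + D(n-2)]:
D(4) = (4-1) × [D(3) + D(2)]
      = 3 × [2 + 1]
      = 3 × 3
      = 9
Final answer: 9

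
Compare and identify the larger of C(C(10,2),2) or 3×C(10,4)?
C(C(10,2),2)=990, 3×C(10,4)=630.
Final answer: C(C(10,2),2)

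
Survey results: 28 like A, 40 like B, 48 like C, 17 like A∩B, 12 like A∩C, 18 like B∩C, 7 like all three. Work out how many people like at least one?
76

Explanation: |A∪B∪C| = 28+40+48-17-12-18+7 = 76.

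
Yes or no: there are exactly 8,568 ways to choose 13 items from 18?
C(18,13) = 8,568.
Final answer: Yes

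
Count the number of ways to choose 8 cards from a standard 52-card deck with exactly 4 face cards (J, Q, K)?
45,238,050

Explanation: 12 face cards and 40 non-face cards: C(12,4) × C(40,4) = 495 × 91,390 = 45,238,050.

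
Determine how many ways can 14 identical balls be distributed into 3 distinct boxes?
C(14+3-1, 3-1) = C(16, 2) = 120.

Answer: 120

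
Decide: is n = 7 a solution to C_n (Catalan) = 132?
No

Working:
C_7 = C(14,7)/(7+1) = 3,432/8 = 429, which does not equal 132.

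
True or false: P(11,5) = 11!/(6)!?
True
Permutation formula P(n,k) = n!/(n-k)!: 11!/6! = 39,916,800/720 = 55,440 = P(11,5). The statement holds.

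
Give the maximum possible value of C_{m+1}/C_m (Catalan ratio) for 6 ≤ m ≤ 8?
17/5
C_{m+1}/C_m = 2(2m+1)/(m+2), which increases with m. Maximum at m = 8: 2·17/10 = 17/5.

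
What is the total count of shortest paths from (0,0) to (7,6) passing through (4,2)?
To (4,2): C(6,4)=15. From there: C(7,3)=35. Total: 525.

Answer: 525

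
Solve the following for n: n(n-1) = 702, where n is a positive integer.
27

Reasoning: n² − n − 702 = 0, so n = (1 ± √(1 + 4·702))/2 = (1 ± √2,809)/2 = (1 ± 53)/2, i.e. n = 27 or n = -26. Taking the positive root, n = 27 (check: 27×26 = 702).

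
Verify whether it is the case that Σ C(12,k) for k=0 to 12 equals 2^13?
False

Solution: Binomial theorem: Σ C(12,k) = (1+1)^12 = 2^12 = 4,096; RHS 2^13 = 8,192.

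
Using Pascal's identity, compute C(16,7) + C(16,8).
24,310

C(16,7) + C(16,8) = C(17,8) = 24,310.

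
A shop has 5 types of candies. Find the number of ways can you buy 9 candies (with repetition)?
715
Stars and bars: C(9+5-1, 9) = C(13, 9) = 715.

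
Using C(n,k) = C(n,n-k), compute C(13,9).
715

C(13,9) = C(13,4) = 715.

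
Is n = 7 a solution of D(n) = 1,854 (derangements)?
Yes

Explanation: D(7) = (7-1)·[D(6) + D(5)] = 6·[265 + 44] = 1,854, which equals 1,854.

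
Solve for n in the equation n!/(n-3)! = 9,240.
22

Reasoning: n!/(n-3)! = n×(n-1)×(n-2), a product of 3 consecutive integers ≈ (n−1)^3. 9,240^(1/3) + 1 ≈ 22.0; check n = 22: 22×21×20 = 9,240 ✓. So n = 22.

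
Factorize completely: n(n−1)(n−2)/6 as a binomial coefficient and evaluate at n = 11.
C(n,3); C(11,3) = 165

Working:
n(n−1)(n−2)/6 = n!/(3!(n−3)!) = C(n,3). At n = 11: C(11,3) = 165.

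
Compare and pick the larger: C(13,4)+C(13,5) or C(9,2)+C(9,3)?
C(13,4)+C(13,5)

Explanation: First=2,002, Second=120.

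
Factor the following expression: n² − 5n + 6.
(n − 2)(n − 3)

Explanation: Seek roots whose sum is 5 and product is 6: (2, 3). So n² − 5n + 6 = (n − 2)(n − 3).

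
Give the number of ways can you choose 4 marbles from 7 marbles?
C(7,4) = 7! / (4! × (7-4)!)
         = 7! / (4! × 3!)
         = 35

Answer: 35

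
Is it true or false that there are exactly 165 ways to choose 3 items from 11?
True
C(11,3) = 165.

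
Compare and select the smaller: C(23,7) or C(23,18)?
C(23,18)

Working:
C(23,7)=245,157, C(23,18)=33,649.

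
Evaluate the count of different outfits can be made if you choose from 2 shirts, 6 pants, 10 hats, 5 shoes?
600

By the multiplication principle: 2 × 6 × 10 × 5 = 600.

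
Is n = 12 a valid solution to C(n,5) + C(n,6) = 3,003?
No

Reasoning: C(12,5) + C(12,6) = 792 + 924 = 1,716, which does not equal 3,003.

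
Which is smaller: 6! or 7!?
6!

Reasoning: 6!=720, 7!=5,040. 7! > 6!.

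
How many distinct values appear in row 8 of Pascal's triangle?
5

Row 8 has entries C(8,0)..C(8,8); by symmetry C(8,k)=C(8,8-k), giving 5 distinct values.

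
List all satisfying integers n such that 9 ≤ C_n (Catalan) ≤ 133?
C_3=5; C_4=14; C_5=42; C_6=132; C_7=429. So valid n = 4, 5, 6.
Final answer: 4, 5, 6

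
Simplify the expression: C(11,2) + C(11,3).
By Pascal's identity: C(12,3) = 220.
Final answer: 220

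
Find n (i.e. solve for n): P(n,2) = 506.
P(n,2) = n(n−1) is increasing in n; n(n−1) ≈ (n−0.5)^2 = 506 gives n ≈ 23.0. Check: P(21,2) = 420, P(22,2) = 462, P(23,2) = 506 ✓. So n = 23.

Answer: 23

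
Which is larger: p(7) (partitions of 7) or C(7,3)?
C(7,3)

Solution: Pentagonal recurrence p(n) = p(n−1) + p(n−2) − p(n−5) − p(n−7) + …: p(7) = p(6) + p(5) − p(2) − p(0) = 11 + 7 − 2 − 1 = 15; C(7,3) = 35.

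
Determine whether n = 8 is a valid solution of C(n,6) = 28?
Yes

Reasoning: C(8,6) = 8·7·6·5·4·3/6! = 20,160/720 = 28, which equals 28.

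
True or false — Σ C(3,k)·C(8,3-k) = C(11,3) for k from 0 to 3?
Vandermonde's identity gives C(11,3) = 165; RHS C(11,3) = 165.
Final answer: True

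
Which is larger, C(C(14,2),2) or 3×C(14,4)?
C(C(14,2),2)

Explanation: C(C(14,2),2)=4,095, 3×C(14,4)=3,003.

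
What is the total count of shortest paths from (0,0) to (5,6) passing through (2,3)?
200
To (2,3): C(5,2)=10. From there: C(6,3)=20. Total: 200.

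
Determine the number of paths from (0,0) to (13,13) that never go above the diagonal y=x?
742,900

Working:
Counted by the Catalan number C_13: C_13 = C(26,13)/(13+1) = 10,400,600/14 = 742,900.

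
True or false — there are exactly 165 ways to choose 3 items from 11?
True
C(11,3) = 165.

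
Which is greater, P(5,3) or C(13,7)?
C(13,7)

Working:
P(5,3)=60, C(13,7)=1,716.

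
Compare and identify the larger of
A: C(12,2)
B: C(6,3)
A

Working:
A=C(12,2)=66, B=C(6,3)=20.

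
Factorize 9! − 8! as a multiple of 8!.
8 × 8! = 322,560

Working:
9! − 8! = 9·8! − 8! = (9 − 1)·8! = 8 × 8! = 322,560.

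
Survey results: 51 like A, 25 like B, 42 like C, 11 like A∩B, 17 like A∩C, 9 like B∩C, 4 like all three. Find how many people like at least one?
85

Solution: |A∪B∪C| = 51+25+42-11-17-9+4 = 85.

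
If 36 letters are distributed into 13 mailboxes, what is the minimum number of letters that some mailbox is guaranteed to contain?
3

Pigeonhole: ⌈36/13⌉ = 3.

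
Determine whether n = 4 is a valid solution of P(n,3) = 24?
Yes
P(4,3) = 4·3·2 = 24, which equals 24.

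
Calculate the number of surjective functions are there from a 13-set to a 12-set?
37,362,124,800

Onto functions = 12! × S(13,12)
First compute S(13,12) via recurrence:
Using the Stirling recurrence: S(n,k) = k·S(n-1,k) + S(n-1,k-1)
S(13,12) = 12·S(12,12) + S(12,11)
         = 12·1 + 66
         = 12 + 66
         = 78
Then: 479001600 × 78 = 37,362,124,800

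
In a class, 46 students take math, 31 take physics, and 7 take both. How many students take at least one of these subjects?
|A∪B| = |A|+|B|-|A∩B| = 46+31-7 = 70.
Final answer: 70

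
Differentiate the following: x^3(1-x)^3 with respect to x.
3x^2(1-x)^3 - 3x^3(1-x)^2

Product rule: 3x^{2}(1-x)^{3} + x^3·(-3)(1-x)^{2}.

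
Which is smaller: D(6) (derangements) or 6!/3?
D(6) = (6-1)·[D(5) + D(4)] = 5·[44 + 9] = 265; 6!/3 = 720/3 = 240.

Answer: 6!/3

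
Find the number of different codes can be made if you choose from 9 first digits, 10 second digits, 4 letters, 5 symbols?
1,800
By the multiplication principle: 9 × 10 × 4 × 5 = 1,800.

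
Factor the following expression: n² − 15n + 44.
Seek roots whose sum is 15 and product is 44: (4, 11). So n² − 15n + 44 = (n − 4)(n − 11).

Answer: (n − 4)(n − 11)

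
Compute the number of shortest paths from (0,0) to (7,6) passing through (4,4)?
700

Reasoning: To (4,4): C(8,4)=70. From there: C(5,3)=10. Total: 700.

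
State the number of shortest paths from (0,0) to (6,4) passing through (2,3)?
50

Explanation: To (2,3): C(5,2)=10. From there: C(5,4)=5. Total: 50.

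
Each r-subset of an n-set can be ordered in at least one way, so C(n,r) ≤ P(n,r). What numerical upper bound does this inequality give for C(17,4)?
57,120

Reasoning: P(17,4) = 17·16·15·14 = 57,120, so C(17,4) ≤ 57,120. (The bound is loose by a factor of 4! = 24: C(17,4) = 57,120/24 = 2,380.)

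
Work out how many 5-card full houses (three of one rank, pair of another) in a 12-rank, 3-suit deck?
396

Working:
Triple rank: 12. Triple suits: C(3,3)=1. Pair rank: 11. Pair suits: C(3,2)=3. Total: 396.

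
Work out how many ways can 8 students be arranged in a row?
40,320

Reasoning: Arrangements of 8 distinct objects: 8! = 40,320.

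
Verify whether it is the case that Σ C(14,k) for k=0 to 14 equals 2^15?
False
Binomial theorem: Σ C(14,k) = (1+1)^14 = 2^14 = 16,384; RHS 2^15 = 32,768.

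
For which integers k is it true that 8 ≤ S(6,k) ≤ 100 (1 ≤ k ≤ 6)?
S(6,1)=1; S(6,2)=31; S(6,3)=90; S(6,4)=65; S(6,5)=15; S(6,6)=1. So valid k = 2, 3, 4, 5.
Final answer: 2, 3, 4, 5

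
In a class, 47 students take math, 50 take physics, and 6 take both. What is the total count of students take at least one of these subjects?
91

|A∪B| = |A|+|B|-|A∩B| = 47+50-6 = 91.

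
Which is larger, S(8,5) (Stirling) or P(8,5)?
S(8,5) = 5·S(7,5) + S(7,4) = 5·140 + 350 = 1,050; P(8,5) = 6,720.
Final answer: P(8,5)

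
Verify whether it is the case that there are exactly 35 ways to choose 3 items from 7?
True

Working:
C(7,3) = 35.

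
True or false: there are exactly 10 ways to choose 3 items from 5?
True

Working:
C(5,3) = 10.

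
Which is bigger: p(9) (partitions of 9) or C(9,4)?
C(9,4)

Working:
Pentagonal recurrence p(n) = p(n−1) + p(n−2) − p(n−5) − p(n−7) + …: p(9) = p(8) + p(7) − p(4) − p(2) = 22 + 15 − 5 − 2 = 30; C(9,4) = 126.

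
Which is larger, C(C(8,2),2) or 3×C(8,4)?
C(C(8,2),2)

Solution: C(C(8,2),2)=378, 3×C(8,4)=210.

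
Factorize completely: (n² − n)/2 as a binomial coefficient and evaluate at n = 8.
(n² − n)/2 = n(n−1)/2 = C(n,2). At n = 8: C(8,2) = 28.
Final answer: C(n,2); C(8,2) = 28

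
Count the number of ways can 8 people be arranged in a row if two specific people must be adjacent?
Treat pair as unit: (8-1)! arrangements × 2 internal orders = 10,080.

Answer: 10,080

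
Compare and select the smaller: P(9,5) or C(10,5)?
C(10,5)
P(9,5)=15,120, C(10,5)=252.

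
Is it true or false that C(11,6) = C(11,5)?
True

Explanation: Symmetry C(n,k) = C(n,n-k): C(11,6) = 462 and C(11,5) = 462. Both sides agree, so the statement holds.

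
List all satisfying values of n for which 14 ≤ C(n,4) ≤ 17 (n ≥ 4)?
6
C(5,4)=5; C(6,4)=15; C(7,4)=35. So valid n = 6.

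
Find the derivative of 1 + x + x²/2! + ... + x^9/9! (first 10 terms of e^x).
1 + x + x²/2! + ... + x^8/8!

Reasoning: Differentiating term by term gives the first 9 terms of e^x.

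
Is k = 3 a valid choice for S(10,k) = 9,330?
Yes

Reasoning: S(10,3) = 3·S(9,3) + S(9,2) = 3·3,025 + 255 = 9,330, which equals 9,330.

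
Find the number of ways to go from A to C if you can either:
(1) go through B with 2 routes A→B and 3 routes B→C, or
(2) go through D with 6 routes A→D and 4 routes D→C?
30

Working:
Route via B: 2×3=6. Route via D: 6×4=24. Total: 30.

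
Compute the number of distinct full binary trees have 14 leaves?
742,900

Reasoning: Using the Catalan number formula: C_n = C(2n, n) / (n+1)
C_13 = C(26, 13) / (13+1)
     = 10400600 / 14
     = 742,900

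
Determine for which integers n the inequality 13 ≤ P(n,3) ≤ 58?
4

Working:
P(3,3)=6; P(4,3)=24; P(5,3)=60. So valid n = 4.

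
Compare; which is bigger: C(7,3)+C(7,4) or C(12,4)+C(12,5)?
C(12,4)+C(12,5)

Solution: First=70, Second=1,287.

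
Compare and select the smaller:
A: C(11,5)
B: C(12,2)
B

A=C(11,5)=462, B=C(12,2)=66.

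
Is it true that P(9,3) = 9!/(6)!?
True
Permutation formula P(n,k) = n!/(n-k)!: 9!/6! = 362,880/720 = 504 = P(9,3). The statement holds.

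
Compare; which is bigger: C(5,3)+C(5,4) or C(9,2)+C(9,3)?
C(9,2)+C(9,3)

Solution: First=15, Second=120.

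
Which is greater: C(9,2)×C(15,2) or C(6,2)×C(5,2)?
C(9,2)×C(15,2)

C(9,2)×C(15,2)=3,780, C(6,2)×C(5,2)=150.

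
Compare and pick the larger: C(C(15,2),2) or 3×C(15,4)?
C(C(15,2),2)

Solution: C(C(15,2),2)=5,460, 3×C(15,4)=4,095.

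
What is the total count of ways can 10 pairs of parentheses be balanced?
16,796
Using the Catalan number formula: C_n = C(2n, n) / (n+1)
C_10 = C(20, 10) / (10+1)
     = 184756 / 11
     = 16,796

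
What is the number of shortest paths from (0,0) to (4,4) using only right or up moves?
70

Solution: Choose 4 rights from 8 moves: C(8,4) = 70.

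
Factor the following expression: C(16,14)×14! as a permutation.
P(16,14)

Explanation: C(16,14)×14! = [16!/(14!(2)!)]×14! = 16!/(2)! = P(16,14) = 10,461,394,944,000.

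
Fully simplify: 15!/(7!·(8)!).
6,435

This is C(15,7) = 6,435.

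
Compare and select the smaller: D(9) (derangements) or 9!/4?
D(9) = (9-1)·[D(8) + D(7)] = 8·[14,833 + 1,854] = 133,496; 9!/4 = 362,880/4 = 90,720.

Answer: 9!/4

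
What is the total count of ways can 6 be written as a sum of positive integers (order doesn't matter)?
Pentagonal recurrence p(n) = p(n−1) + p(n−2) − p(n−5) − p(n−7) + …: p(6) = p(5) + p(4) − p(1) = 7 + 5 − 1 = 11.

Answer: 11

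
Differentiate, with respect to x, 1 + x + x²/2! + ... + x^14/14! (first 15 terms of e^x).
1 + x + x²/2! + ... + x^13/13!

Solution: Differentiating term by term gives the first 14 terms of e^x.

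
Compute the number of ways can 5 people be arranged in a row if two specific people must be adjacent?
48
Treat pair as unit: (5-1)! arrangements × 2 internal orders = 48.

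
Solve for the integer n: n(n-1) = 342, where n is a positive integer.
n² − n − 342 = 0, so n = (1 ± √(1 + 4·342))/2 = (1 ± √1,369)/2 = (1 ± 37)/2, i.e. n = 19 or n = -18. Taking the positive root, n = 19 (check: 19×18 = 342).
Final answer: 19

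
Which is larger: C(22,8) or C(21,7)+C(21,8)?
Equal

Explanation: By Pascal's identity: C(22,8) = C(21,7)+C(21,8) = 319,770. Equal.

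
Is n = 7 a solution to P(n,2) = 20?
No
P(7,2) = 7·6 = 42, which does not equal 20.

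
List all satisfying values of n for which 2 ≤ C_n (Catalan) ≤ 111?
2, 3, 4, 5

Reasoning: C_1=1; C_2=2; C_3=5; C_4=14; C_5=42; C_6=132. So valid n = 2, 3, 4, 5.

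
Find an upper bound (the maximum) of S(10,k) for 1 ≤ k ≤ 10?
42,525

Reasoning: Row S(10,k) for k = 1..10 (via S(n,k) = k·S(n−1,k) + S(n−1,k−1)): 1, 511, 9,330, 34,105, 42,525, 22,827, 5,880, 750, 45, 1. The row is unimodal; maximum at k = 5: 42,525.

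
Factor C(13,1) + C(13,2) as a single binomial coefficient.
C(14,2)

Reasoning: By Pascal's identity: C(13,1) + C(13,2) = C(14,2) = 91.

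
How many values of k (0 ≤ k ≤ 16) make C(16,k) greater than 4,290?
7
Row 16 is unimodal and symmetric about k=16/2. C(16,4)=1,820 ≤ 4,290; C(16,5)=4,368 > 4,290; by symmetry C(16,k) > 4,290 for k = 5..11. That's 11 - 5 + 1 = 7 values.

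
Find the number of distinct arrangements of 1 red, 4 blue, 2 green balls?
105

Multinomial: 7!/(1! × 4! × 2!) = 105.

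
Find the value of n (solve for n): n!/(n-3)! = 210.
7

Reasoning: n!/(n-3)! = n×(n-1)×(n-2), a product of 3 consecutive integers ≈ (n−1)^3. 210^(1/3) + 1 ≈ 6.9; check n = 7: 7×6×5 = 210 ✓. So n = 7.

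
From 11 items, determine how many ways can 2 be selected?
55

Explanation: C(11,2) = 11! / (2! × (11-2)!)
         = 11! / (2! × 9!)
         = 55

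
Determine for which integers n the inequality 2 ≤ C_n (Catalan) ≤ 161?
2, 3, 4, 5, 6

Solution: C_1=1; C_2=2; C_3=5; C_4=14; C_5=42; C_6=132; C_7=429. So valid n = 2, 3, 4, 5, 6.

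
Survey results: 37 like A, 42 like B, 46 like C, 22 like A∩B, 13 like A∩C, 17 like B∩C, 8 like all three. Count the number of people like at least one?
81

|A∪B∪C| = 37+42+46-22-13-17+8 = 81.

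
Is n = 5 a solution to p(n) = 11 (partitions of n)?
No
Pentagonal recurrence p(n) = p(n−1) + p(n−2) − p(n−5) − p(n−7) + …: p(5) = p(4) + p(3) − p(0) = 5 + 3 − 1 = 7, which does not equal 11.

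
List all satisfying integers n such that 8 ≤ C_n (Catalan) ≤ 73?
4, 5

C_3=5; C_4=14; C_5=42; C_6=132. So valid n = 4, 5.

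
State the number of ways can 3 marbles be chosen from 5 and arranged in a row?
60

Reasoning: P(5,3) = 5!/(5-3)! = 60.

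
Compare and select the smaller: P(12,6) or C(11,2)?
C(11,2)

Solution: P(12,6)=665,280, C(11,2)=55.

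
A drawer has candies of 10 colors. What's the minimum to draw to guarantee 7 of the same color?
61

Reasoning: Worst case: 6 of each = 60. One more: 61.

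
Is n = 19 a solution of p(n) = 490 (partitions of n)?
Yes

Working:
Pentagonal recurrence p(n) = p(n−1) + p(n−2) − p(n−5) − p(n−7) + …: p(19) = p(18) + p(17) − p(14) − p(12) + p(7) + p(4) = 385 + 297 − 135 − 77 + 15 + 5 = 490, which equals 490.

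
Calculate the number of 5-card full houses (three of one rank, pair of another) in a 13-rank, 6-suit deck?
46,800

Explanation: Triple rank: 13. Triple suits: C(6,3)=20. Pair rank: 12. Pair suits: C(6,2)=15. Total: 46,800.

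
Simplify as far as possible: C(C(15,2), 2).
5,460

C(15,2) = 105, then C(105, 2) = 5,460.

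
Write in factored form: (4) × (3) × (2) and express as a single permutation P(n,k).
P(4,3) = 4!/(1)!
Product of 3 consecutive descending integers starting at 4: P(4,3) = 4!/1! = 24.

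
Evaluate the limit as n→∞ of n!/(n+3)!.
0

n!/(n+3)! = 1/[(n+1)(n+2)(n+3)] → 0 as n → ∞.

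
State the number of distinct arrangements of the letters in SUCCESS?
420

Explanation: Word has 7 letters (S=3, U=1, C=2, E=1). Arrangements: 7!/Π(k!) = 420.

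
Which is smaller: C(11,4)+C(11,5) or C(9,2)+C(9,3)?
C(9,2)+C(9,3)
First=792, Second=120.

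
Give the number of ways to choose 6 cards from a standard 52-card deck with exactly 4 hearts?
529,815

Working:
13 hearts and 39 non-hearts: C(13,4) × C(39,2) = 715 × 741 = 529,815.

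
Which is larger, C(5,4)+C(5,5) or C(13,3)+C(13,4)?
C(13,3)+C(13,4)

First=6, Second=1,001.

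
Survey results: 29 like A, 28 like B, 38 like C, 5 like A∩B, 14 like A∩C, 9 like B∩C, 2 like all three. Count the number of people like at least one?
|A∪B∪C| = 29+28+38-5-14-9+2 = 69.
Final answer: 69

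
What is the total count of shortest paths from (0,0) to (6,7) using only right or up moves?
1,716

Choose 6 rights from 13 moves: C(13,6) = 1,716.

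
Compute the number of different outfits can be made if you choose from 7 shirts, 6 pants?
42

By the multiplication principle: 7 × 6 = 42.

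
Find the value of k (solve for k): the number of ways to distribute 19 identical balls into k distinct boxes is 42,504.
6

Stars and bars: the count is C(19+k−1, k−1), increasing in k. k=4: C(22,3) = 1,540, k=5: C(23,4) = 8,855, k=6: C(24,5) = 42,504 ✓. So k = 6.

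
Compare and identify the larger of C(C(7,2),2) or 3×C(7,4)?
C(C(7,2),2)=210, 3×C(7,4)=105.
Final answer: C(C(7,2),2)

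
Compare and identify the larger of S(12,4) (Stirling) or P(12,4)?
S(12,4)

Solution: S(12,4) = 4·S(11,4) + S(11,3) = 4·145,750 + 28,501 = 611,501; P(12,4) = 11,880.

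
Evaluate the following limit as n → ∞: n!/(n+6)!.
0

Solution: n!/(n+6)! = 1/[(n+1)(n+2)···(n+6)] → 0 as n → ∞.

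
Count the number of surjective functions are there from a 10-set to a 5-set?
5,103,000

Explanation: Onto functions = 5! × S(10,5)
First compute S(10,5) via recurrence:
Using the Stirling recurrence: S(n,k) = k·S(n-1,k) + S(n-1,k-1)
S(10,5) = 5·S(9,5) + S(9,4)
         = 5·6951 + 7770
         = 34755 + 7770
         = 42,525
Then: 120 × 42525 = 5,103,000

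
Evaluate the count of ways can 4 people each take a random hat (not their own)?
9

Solution: Using D(n) = (n-1)[D(n-1) + D(n-2)]:
D(4) = (4-1) × [D(3) + D(2)]
      = 3 × [2 + 1]
      = 3 × 3
      = 9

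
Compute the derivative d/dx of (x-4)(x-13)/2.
d/dx[(x-4)(x-13)] = (x-13) + (x-4) = 2x - 17. Dividing by 2 gives (2x - 17)/2.

Answer: (2x - 17)/2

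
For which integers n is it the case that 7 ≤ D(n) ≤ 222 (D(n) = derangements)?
Using D(n) = (n−1)[D(n−1) + D(n−2)] with D(1)=0, D(2)=1: D(3)=2; D(4)=9; D(5)=44; D(6)=265. So valid n = 4, 5.
Final answer: 4, 5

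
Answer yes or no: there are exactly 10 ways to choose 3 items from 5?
C(5,3) = 10.
Final answer: Yes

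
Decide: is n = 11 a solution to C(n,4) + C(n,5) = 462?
No

C(11,4) + C(11,5) = 330 + 462 = 792, which does not equal 462.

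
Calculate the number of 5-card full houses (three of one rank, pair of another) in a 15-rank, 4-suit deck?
Triple rank: 15. Triple suits: C(4,3)=4. Pair rank: 14. Pair suits: C(4,2)=6. Total: 5,040.
Final answer: 5,040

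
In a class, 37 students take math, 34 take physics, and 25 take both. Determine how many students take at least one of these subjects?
46

Reasoning: |A∪B| = |A|+|B|-|A∩B| = 37+34-25 = 46.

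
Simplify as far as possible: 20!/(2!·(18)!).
This is C(20,2) = 190.

Answer: 190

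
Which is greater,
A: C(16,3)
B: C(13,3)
A=C(16,3)=560, B=C(13,3)=286.

Answer: A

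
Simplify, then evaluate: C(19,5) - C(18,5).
3,060

Reasoning: C(19,5) - C(18,5) = C(18,4) = 3,060.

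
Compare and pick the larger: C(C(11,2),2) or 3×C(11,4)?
C(C(11,2),2)=1,485, 3×C(11,4)=990.

Answer: C(C(11,2),2)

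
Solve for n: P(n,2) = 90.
P(n,2) = n(n−1) is increasing in n; n(n−1) ≈ (n−0.5)^2 = 90 gives n ≈ 10.0. Check: P(8,2) = 56, P(9,2) = 72, P(10,2) = 90 ✓. So n = 10.

Answer: 10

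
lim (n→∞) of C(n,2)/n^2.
1/2

Explanation: C(n,2) ≈ n^2/2! for large n. Limit = 1/2! = 1/2.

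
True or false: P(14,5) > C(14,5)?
P(14,5) = 240,240 and C(14,5) = 2,002; P(n,r) = r! × C(n,r) so P > C whenever r ≥ 2.

Answer: True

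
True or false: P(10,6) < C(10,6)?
False
P(10,6) = 151,200 and C(10,6) = 210; P(n,r) = r! × C(n,r) so P > C whenever r ≥ 2.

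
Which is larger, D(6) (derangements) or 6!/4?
D(6) = (6-1)·[D(5) + D(4)] = 5·[44 + 9] = 265; 6!/4 = 720/4 = 180.

Answer: D(6)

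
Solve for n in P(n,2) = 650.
26

Explanation: P(n,2) = n(n−1) is increasing in n; n(n−1) ≈ (n−0.5)^2 = 650 gives n ≈ 26.0. Check: P(24,2) = 552, P(25,2) = 600, P(26,2) = 650 ✓. So n = 26.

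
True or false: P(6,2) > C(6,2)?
True

Working:
P(6,2) = 30 and C(6,2) = 15; P(n,r) = r! × C(n,r) so P > C whenever r ≥ 2.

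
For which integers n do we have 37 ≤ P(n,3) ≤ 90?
5

Reasoning: P(4,3)=24; P(5,3)=60; P(6,3)=120. So valid n = 5.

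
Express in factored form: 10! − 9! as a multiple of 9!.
10! − 9! = 10·9! − 9! = (10 − 1)·9! = 9 × 9! = 3,265,920.
Final answer: 9 × 9! = 3,265,920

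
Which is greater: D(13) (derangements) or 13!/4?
D(13)

Explanation: D(13) = (13-1)·[D(12) + D(11)] = 12·[176,214,841 + 14,684,570] = 2,290,792,932; 13!/4 = 6,227,020,800/4 = 1,556,755,200.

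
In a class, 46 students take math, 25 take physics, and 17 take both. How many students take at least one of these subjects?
|A∪B| = |A|+|B|-|A∩B| = 46+25-17 = 54.
Final answer: 54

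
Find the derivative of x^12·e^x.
Product rule: d/dx[x^12]·e^x + x^12·d/dx[e^x] = 12x^{11}e^x + x^12e^x.

Answer: (12x^11 + x^12)e^x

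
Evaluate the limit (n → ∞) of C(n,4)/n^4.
C(n,4) ≈ n^4/4! for large n. Limit = 1/4! = 1/24.

Answer: 1/24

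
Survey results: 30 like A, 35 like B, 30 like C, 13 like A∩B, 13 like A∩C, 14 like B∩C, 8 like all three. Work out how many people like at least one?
63

Working:
|A∪B∪C| = 30+35+30-13-13-14+8 = 63.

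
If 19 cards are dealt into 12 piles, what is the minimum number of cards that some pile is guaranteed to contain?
2
Pigeonhole: ⌈19/12⌉ = 2.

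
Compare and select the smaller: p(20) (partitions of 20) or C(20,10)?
p(20)

Reasoning: Pentagonal recurrence p(n) = p(n−1) + p(n−2) − p(n−5) − p(n−7) + …: p(20) = p(19) + p(18) − p(15) − p(13) + p(8) + p(5) = 490 + 385 − 176 − 101 + 22 + 7 = 627; C(20,10) = 184,756.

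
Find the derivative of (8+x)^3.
3(8+x)^2

Working:
Using the power rule: d/dx (8+x)^3 = 3(8+x)^{2}.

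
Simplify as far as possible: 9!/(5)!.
3,024

Reasoning: This equals 9×8×...×6 = 3,024.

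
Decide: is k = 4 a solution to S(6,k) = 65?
S(6,4) = 4·S(5,4) + S(5,3) = 4·10 + 25 = 65, which equals 65.
Final answer: Yes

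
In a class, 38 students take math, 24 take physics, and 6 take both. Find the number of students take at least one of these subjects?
56

Working:
|A∪B| = |A|+|B|-|A∩B| = 38+24-6 = 56.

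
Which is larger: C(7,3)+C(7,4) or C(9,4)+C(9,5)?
C(9,4)+C(9,5)

Working:
First=70, Second=252.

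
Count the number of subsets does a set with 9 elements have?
Each element can be included or excluded: 2^9 = 512.
Final answer: 512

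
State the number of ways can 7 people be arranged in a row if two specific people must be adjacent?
Treat pair as unit: (7-1)! arrangements × 2 internal orders = 1,440.

Answer: 1,440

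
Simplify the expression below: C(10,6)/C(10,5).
5/6

C(n,k+1)/C(n,k) = (n−k)/(k+1). Here (10−5)/(5+1) = 5/6 = 5/6.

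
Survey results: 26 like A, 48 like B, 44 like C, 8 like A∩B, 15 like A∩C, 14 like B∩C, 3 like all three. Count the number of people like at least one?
84

Reasoning: |A∪B∪C| = 26+48+44-8-15-14+3 = 84.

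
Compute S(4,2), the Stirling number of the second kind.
7
Using the Stirling recurrence: S(n,k) = k·S(n-1,k) + S(n-1,k-1)
S(4,2) = 2·S(3,2) + S(3,1)
         = 2·3 + 1
         = 6 + 1
         = 7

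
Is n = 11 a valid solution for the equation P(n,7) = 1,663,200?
P(11,7) = 11·10·9·8·7·6·5 = 1,663,200, which equals 1,663,200.
Final answer: Yes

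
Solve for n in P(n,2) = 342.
19

P(n,2) = n(n−1) is increasing in n; n(n−1) ≈ (n−0.5)^2 = 342 gives n ≈ 19.0. Check: P(17,2) = 272, P(18,2) = 306, P(19,2) = 342 ✓. So n = 19.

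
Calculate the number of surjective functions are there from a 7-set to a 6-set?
15,120

Working:
Onto functions = 6! × S(7,6)
First compute S(7,6) via recurrence:
Using the Stirling recurrence: S(n,k) = k·S(n-1,k) + S(n-1,k-1)
S(7,6) = 6·S(6,6) + S(6,5)
         = 6·1 + 15
         = 6 + 15
         = 21
Then: 720 × 21 = 15,120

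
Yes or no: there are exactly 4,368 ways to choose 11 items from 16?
Yes

C(16,11) = 4,368.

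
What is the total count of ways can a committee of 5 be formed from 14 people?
2,002

Working:
C(14,5) = 14! / (5! × (14-5)!)
         = 14! / (5! × 9!)
         = 2,002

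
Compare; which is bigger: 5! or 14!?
14!
5!=120, 14!=87,178,291,200. 14! > 5!.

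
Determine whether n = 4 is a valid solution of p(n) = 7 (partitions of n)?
No

Explanation: Pentagonal recurrence p(n) = p(n−1) + p(n−2) − p(n−5) − p(n−7) + …: p(4) = p(3) + p(2) = 3 + 2 = 5, which does not equal 7.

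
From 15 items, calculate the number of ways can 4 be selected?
C(15,4) = 15! / (4! × (15-4)!)
         = 15! / (4! × 11!)
         = 1,365
Final answer: 1,365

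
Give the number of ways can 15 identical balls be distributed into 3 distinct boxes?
C(15+3-1, 3-1) = C(17, 2) = 136.

Answer: 136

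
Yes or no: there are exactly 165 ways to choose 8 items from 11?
C(11,8) = 165.

Answer: Yes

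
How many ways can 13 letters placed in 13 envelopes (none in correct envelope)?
2,290,792,932

Solution: Using D(n) = (n-1)[D(n-1) + D(n-2)]:
D(13) = (13-1) × [D(12) + D(11)]
      = 12 × [176214841 + 14684570]
      = 12 × 190899411
      = 2,290,792,932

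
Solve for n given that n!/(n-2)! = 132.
12

Working:
n!/(n-2)! = n×(n-1), a product of 2 consecutive integers ≈ (n−0.5)^2. 132^(1/2) + 0.5 ≈ 12.0; check n = 12: 12×11 = 132 ✓. So n = 12.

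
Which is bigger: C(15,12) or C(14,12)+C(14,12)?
C(15,12)

C(15,12)=455; C(14,12)+C(14,12)=91+91=182.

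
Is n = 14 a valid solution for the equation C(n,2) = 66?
No

Explanation: C(14,2) = 14·13/2! = 182/2 = 91, which does not equal 66.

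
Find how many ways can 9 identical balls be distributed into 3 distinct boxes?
55

Solution: C(9+3-1, 3-1) = C(11, 2) = 55.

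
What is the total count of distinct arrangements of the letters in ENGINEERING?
277,200

Working:
Word has 11 letters (E=3, N=3, G=2, I=2, R=1). Arrangements: 11!/Π(k!) = 277,200.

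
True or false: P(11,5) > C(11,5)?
P(11,5) = 55,440 and C(11,5) = 462; P(n,r) = r! × C(n,r) so P > C whenever r ≥ 2.
Final answer: True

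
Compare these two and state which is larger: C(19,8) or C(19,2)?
C(19,8)=75,582, C(19,2)=171.
Final answer: C(19,8)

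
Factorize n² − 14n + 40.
(n − 4)(n − 10)

Reasoning: Seek roots whose sum is 14 and product is 40: (4, 10). So n² − 14n + 40 = (n − 4)(n − 10).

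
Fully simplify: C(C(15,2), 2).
5,460

Explanation: C(15,2) = 105, then C(105, 2) = 5,460.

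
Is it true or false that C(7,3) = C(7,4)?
True
Symmetry C(n,k) = C(n,n-k): C(7,3) = 35 and C(7,4) = 35. Both sides agree, so the statement holds.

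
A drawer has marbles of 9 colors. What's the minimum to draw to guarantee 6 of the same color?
46
Worst case: 5 of each = 45. One more: 46.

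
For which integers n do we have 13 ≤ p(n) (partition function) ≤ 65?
7, 8, 9, 10, 11

Solution: Tabulating p(n) via p(n) = p(n−1) + p(n−2) − p(n−5) − p(n−7) + …: p(6)=11; p(7)=15; p(8)=22; p(9)=30; p(10)=42; p(11)=56; p(12)=77. So valid n = 7, 8, 9, 10, 11.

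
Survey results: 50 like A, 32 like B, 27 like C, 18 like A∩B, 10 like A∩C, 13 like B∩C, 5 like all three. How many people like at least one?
|A∪B∪C| = 50+32+27-18-10-13+5 = 73.
Final answer: 73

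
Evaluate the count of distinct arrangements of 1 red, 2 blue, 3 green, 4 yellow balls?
Multinomial: 10!/(1! × 2! × 3! × 4!) = 12,600.
Final answer: 12,600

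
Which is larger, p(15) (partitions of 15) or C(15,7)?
C(15,7)

Reasoning: Pentagonal recurrence p(n) = p(n−1) + p(n−2) − p(n−5) − p(n−7) + …: p(15) = p(14) + p(13) − p(10) − p(8) + p(3) + p(0) = 135 + 101 − 42 − 22 + 3 + 1 = 176; C(15,7) = 6,435.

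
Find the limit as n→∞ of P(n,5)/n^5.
1

Working:
P(n,5) = n(n-1)···(n-4) ≈ n^5 for large n. Limit = 1.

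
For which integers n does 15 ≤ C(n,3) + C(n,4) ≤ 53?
5, 6

C(4,3)+C(4,4)=5; C(5,3)+C(5,4)=15; C(6,3)+C(6,4)=35; C(7,3)+C(7,4)=70. So valid n = 5, 6.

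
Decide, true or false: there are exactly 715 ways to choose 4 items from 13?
C(13,4) = 715.
Final answer: True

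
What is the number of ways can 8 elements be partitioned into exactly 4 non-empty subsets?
1,701

Explanation: This equals S(8,4), the Stirling number of the 2nd kind.
Using the Stirling recurrence: S(n,k) = k·S(n-1,k) + S(n-1,k-1)
S(8,4) = 4·S(7,4) + S(7,3)
         = 4·350 + 301
         = 1400 + 301
         = 1,701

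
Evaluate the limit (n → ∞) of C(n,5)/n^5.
1/120

Reasoning: C(n,5) ≈ n^5/5! for large n. Limit = 1/5! = 1/120.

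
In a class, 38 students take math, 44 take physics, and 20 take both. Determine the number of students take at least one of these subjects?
62

Working:
|A∪B| = |A|+|B|-|A∩B| = 38+44-20 = 62.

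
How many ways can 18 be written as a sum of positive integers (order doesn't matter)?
385

Working:
Pentagonal recurrence p(n) = p(n−1) + p(n−2) − p(n−5) − p(n−7) + …: p(18) = p(17) + p(16) − p(13) − p(11) + p(6) + p(3) = 297 + 231 − 101 − 56 + 11 + 3 = 385.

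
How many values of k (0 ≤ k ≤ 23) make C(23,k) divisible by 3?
6

Reasoning: Checking C(23,k) mod 3 for k = 0..23: divisible at k = 6, 7, 8, 15, 16, 17. That's 6 values.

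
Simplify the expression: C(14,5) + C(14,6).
5,005

Working:
By Pascal's identity: C(15,6) = 5,005.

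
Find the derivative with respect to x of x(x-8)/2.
(2x - 8)/2

Explanation: d/dx[(x-0)(x-8)] = (x-8) + (x-0) = 2x - 8. Dividing by 2 gives (2x - 8)/2.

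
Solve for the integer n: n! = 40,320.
8

n! is strictly increasing. 6! = 720, 7! = 5,040, 8! = 40,320 ✓. So n = 8.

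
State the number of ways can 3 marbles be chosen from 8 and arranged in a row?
336
P(8,3) = 8!/(8-3)! = 336.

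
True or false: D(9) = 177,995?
False

Derangements of 9 elements: D(9) = (9-1)·[D(8) + D(7)] = 8·[14,833 + 1,854] = 133,496.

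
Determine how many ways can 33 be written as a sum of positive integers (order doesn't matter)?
10,143

Pentagonal recurrence p(n) = p(n−1) + p(n−2) − p(n−5) − p(n−7) + …: p(33) = p(32) + p(31) − p(28) − p(26) + p(21) + p(18) − p(11) − p(7) = 8,349 + 6,842 − 3,718 − 2,436 + 792 + 385 − 56 − 15 = 10,143.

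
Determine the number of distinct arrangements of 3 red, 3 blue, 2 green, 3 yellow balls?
92,400
Multinomial: 11!/(3! × 3! × 2! × 3!) = 92,400.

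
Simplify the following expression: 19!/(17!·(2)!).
This is C(19,17) = 171.

Answer: 171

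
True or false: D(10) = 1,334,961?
True

Explanation: Derangements of 10 elements: D(10) = (10-1)·[D(9) + D(8)] = 9·[133,496 + 14,833] = 1,334,961.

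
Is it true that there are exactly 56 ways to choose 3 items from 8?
C(8,3) = 56.

Answer: True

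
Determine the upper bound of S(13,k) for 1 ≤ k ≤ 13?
9,321,312

Row S(13,k) for k = 1..13 (via S(n,k) = k·S(n−1,k) + S(n−1,k−1)): 1, 4,095, 261,625, 2,532,530, 7,508,501, 9,321,312, 5,715,424, 1,899,612, 359,502, 39,325, 2,431, 78, 1. The row is unimodal; maximum at k = 6: 9,321,312.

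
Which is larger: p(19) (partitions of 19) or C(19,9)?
C(19,9)

Reasoning: Pentagonal recurrence p(n) = p(n−1) + p(n−2) − p(n−5) − p(n−7) + …: p(19) = p(18) + p(17) − p(14) − p(12) + p(7) + p(4) = 385 + 297 − 135 − 77 + 15 + 5 = 490; C(19,9) = 92,378.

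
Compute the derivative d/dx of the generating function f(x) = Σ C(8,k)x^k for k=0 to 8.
Σ k·C(8,k)x^(k-1) for k=1 to 8

Explanation: Term-by-term differentiation gives Σ k·C(8,k)x^{k-1} for k=1 to 8.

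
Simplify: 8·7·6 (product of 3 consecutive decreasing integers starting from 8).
336

Solution: This is P(8,3) = 8!/(5)! = 336.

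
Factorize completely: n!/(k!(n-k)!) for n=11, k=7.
C(11,7) = 330

This is the binomial coefficient C(11,7) = 330.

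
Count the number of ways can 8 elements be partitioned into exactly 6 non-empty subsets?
266

Reasoning: This equals S(8,6), the Stirling number of the 2nd kind.
Using the Stirling recurrence: S(n,k) = k·S(n-1,k) + S(n-1,k-1)
S(8,6) = 6·S(7,6) + S(7,5)
         = 6·21 + 140
         = 126 + 140
         = 266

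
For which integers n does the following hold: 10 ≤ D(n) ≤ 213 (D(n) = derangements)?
Using D(n) = (n−1)[D(n−1) + D(n−2)] with D(1)=0, D(2)=1: D(4)=9; D(5)=44; D(6)=265. So valid n = 5.

Answer: 5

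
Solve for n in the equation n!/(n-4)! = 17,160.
13

Reasoning: n!/(n-4)! = n×(n-1)×(n-2)×(n-3), a product of 4 consecutive integers ≈ (n−1.5)^4. 17,160^(1/4) + 1.5 ≈ 12.9; check n = 13: 13×12×11×10 = 17,160 ✓. So n = 13.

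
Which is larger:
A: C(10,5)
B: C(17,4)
B

Working:
A=C(10,5)=252, B=C(17,4)=2,380.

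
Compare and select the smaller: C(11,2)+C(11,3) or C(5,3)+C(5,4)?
C(5,3)+C(5,4)

Reasoning: First=220, Second=15.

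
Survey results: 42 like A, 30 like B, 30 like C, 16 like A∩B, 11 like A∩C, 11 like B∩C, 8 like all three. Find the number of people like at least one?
72

Working:
|A∪B∪C| = 42+30+30-16-11-11+8 = 72.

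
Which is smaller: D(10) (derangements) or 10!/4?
10!/4
D(10) = (10-1)·[D(9) + D(8)] = 9·[133,496 + 14,833] = 1,334,961; 10!/4 = 3,628,800/4 = 907,200.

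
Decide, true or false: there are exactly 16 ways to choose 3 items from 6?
False

C(6,3) = 20 ≠ 16.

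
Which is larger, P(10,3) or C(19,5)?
C(19,5)

Solution: P(10,3)=720, C(19,5)=11,628.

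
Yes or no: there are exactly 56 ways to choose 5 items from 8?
Yes

Solution: C(8,5) = 56.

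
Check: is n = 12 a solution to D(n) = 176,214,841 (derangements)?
Yes

D(12) = (12-1)·[D(11) + D(10)] = 11·[14,684,570 + 1,334,961] = 176,214,841, which equals 176,214,841.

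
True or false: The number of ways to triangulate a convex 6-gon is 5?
Triangulations of a convex 6-gon are counted by the Catalan number C_4: C_4 = C(8,4)/(4+1) = 70/5 = 14.
Final answer: False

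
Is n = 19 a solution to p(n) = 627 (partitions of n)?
No

Pentagonal recurrence p(n) = p(n−1) + p(n−2) − p(n−5) − p(n−7) + …: p(19) = p(18) + p(17) − p(14) − p(12) + p(7) + p(4) = 385 + 297 − 135 − 77 + 15 + 5 = 490, which does not equal 627.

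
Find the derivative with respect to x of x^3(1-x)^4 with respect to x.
3x^2(1-x)^4 - 4x^3(1-x)^3

Reasoning: Product rule: 3x^{2}(1-x)^{4} + x^3·(-4)(1-x)^{3}.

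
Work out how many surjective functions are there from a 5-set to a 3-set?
150

Explanation: Onto functions = 3! × S(5,3)
First compute S(5,3) via recurrence:
Using the Stirling recurrence: S(n,k) = k·S(n-1,k) + S(n-1,k-1)
S(5,3) = 3·S(4,3) + S(4,2)
         = 3·6 + 7
         = 18 + 7
         = 25
Then: 6 × 25 = 150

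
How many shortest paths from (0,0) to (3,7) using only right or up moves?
120

Reasoning: Choose 3 rights from 10 moves: C(10,3) = 120.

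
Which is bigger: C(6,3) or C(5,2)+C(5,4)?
C(6,3)

Reasoning: C(6,3)=20; C(5,2)+C(5,4)=10+5=15.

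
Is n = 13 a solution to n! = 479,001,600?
13! = 13·12! = 13·479,001,600 = 6,227,020,800, which does not equal 479,001,600.
Final answer: No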